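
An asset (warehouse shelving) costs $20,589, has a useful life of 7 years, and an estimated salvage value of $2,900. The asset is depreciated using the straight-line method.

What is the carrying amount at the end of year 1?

Depreciable base = $20,589 − $2,900 = $17,689.
Annual expense = $17,689 / 7 = $2,527.
End of year 1: book value $18,062.

$18,062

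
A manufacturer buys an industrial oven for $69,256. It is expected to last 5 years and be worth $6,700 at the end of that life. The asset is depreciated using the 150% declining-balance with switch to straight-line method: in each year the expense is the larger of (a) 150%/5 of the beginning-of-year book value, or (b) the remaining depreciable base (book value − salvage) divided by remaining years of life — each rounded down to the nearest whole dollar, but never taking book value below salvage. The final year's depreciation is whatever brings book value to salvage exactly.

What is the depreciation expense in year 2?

$14,544

Depreciable base = $69,256 − $6,700 = $62,556.
Year 1: DB = ⌊$69,256 × 150%/5⌋ = $20,776; SL = ⌊$62,556/5⌋ = $12,511 → take DB $20,776. Book value $48,480.
Year 2: DB = ⌊$48,480 × 150%/5⌋ = $14,544; SL = ⌊$41,780/4⌋ = $10,445 → take DB $14,544. Book value $33,936.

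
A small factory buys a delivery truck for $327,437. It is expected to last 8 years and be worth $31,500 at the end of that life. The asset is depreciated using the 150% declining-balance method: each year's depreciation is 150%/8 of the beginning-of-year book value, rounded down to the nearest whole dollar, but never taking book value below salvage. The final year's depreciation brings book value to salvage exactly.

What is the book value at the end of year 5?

Depreciable base = $327,437 − $31,500 = $295,937.
Year 1: ⌊$327,437 × 150%/8⌋ = $61,394. Book value $266,043.
Year 2: ⌊$266,043 × 150%/8⌋ = $49,883. Book value $216,160.
Year 3: ⌊$216,160 × 150%/8⌋ = $40,530. Book value $175,630.
Year 4: ⌊$175,630 × 150%/8⌋ = $32,930. Book value $142,700.
Year 5: ⌊$142,700 × 150%/8⌋ = $26,756. Book value $115,944.

$115,944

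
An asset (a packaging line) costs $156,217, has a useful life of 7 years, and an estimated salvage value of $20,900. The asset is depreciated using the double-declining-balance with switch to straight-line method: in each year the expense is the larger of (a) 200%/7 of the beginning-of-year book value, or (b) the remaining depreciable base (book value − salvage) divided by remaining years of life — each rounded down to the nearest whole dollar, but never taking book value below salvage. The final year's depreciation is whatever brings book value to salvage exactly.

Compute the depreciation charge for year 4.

Depreciable base = $156,217 − $20,900 = $135,317.
Year 1: DB = ⌊$156,217 × 200%/7⌋ = $44,633; SL = ⌊$135,317/7⌋ = $19,331 → take DB $44,633. Book value $111,584.
Year 2: DB = ⌊$111,584 × 200%/7⌋ = $31,881; SL = ⌊$90,684/6⌋ = $15,114 → take DB $31,881. Book value $79,703.
Year 3: DB = ⌊$79,703 × 200%/7⌋ = $22,772; SL = ⌊$58,803/5⌋ = $11,760 → take DB $22,772. Book value $56,931.
Year 4: DB = ⌊$56,931 × 200%/7⌋ = $16,266; SL = ⌊$36,031/4⌋ = $9,007 → take DB $16,266. Book value $40,665.

$16,266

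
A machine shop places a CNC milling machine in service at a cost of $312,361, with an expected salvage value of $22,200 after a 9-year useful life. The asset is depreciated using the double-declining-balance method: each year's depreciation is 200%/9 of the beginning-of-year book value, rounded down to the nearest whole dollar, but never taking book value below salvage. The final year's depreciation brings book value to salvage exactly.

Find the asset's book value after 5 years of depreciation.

$88,908

Depreciable base = $312,361 − $22,200 = $290,161.
Year 1: ⌊$312,361 × 200%/9⌋ = $69,413. Book value $242,948.
Year 2: ⌊$242,948 × 200%/9⌋ = $53,988. Book value $188,960.
Year 3: ⌊$188,960 × 200%/9⌋ = $41,991. Book value $146,969.
Year 4: ⌊$146,969 × 200%/9⌋ = $32,659. Book value $114,310.
Year 5: ⌊$114,310 × 200%/9⌋ = $25,402. Book value $88,908.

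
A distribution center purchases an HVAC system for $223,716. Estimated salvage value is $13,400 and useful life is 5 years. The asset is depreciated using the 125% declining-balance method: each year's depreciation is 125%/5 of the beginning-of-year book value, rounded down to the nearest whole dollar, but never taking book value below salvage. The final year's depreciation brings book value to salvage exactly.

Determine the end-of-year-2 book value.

$125,841

Depreciable base = $223,716 − $13,400 = $210,316.
Year 1: ⌊$223,716 × 125%/5⌋ = $55,929. Book value $167,787.
Year 2: ⌊$167,787 × 125%/5⌋ = $41,946. Book value $125,841.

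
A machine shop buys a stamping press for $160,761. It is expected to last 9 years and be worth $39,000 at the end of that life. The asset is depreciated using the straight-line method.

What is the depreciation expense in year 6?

Depreciable base = $160,761 − $39,000 = $121,761.
Annual expense = $121,761 / 9 = $13,529.

$13,529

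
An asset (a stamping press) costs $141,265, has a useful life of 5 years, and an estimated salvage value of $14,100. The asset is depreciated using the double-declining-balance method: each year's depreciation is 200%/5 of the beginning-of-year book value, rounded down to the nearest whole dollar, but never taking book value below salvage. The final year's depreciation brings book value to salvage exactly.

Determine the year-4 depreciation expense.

$12,205

Depreciable base = $141,265 − $14,100 = $127,165.
Year 1: ⌊$141,265 × 200%/5⌋ = $56,506. Book value $84,759.
Year 2: ⌊$84,759 × 200%/5⌋ = $33,903. Book value $50,856.
Year 3: ⌊$50,856 × 200%/5⌋ = $20,342. Book value $30,514.
Year 4: ⌊$30,514 × 200%/5⌋ = $12,205. Book value $18,309.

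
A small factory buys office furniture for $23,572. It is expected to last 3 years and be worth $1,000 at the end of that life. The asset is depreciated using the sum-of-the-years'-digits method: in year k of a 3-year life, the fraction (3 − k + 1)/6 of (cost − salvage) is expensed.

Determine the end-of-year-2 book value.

$4,762

Depreciable base = $23,572 − $1,000 = $22,572.
Sum of the years' digits = 3+2+1 = 6.
Year 1: $22,572 × 3/6 = $11,286. Book value $12,286.
Year 2: $22,572 × 2/6 = $7,524. Book value $4,762.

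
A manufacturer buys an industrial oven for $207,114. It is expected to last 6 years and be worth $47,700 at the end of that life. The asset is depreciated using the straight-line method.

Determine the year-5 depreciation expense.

$26,569

Depreciable base = $207,114 − $47,700 = $159,414.
Annual expense = $159,414 / 6 = $26,569.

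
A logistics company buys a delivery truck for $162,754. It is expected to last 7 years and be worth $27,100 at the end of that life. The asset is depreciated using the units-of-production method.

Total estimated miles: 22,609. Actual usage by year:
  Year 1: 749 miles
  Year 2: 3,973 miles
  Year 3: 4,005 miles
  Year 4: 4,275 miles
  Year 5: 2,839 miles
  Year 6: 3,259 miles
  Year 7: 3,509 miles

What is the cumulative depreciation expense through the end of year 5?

$95,046

Depreciable base = $162,754 − $27,100 = $135,654.
Rate = $135,654 / 22,609 miles = $6 per mile.
Year 1: 749 × $6 = $4,494. Book value $158,260.
Year 2: 3,973 × $6 = $23,838. Book value $134,422.
Year 3: 4,005 × $6 = $24,030. Book value $110,392.
Year 4: 4,275 × $6 = $25,650. Book value $84,742.
Year 5: 2,839 × $6 = $17,034. Book value $67,708.
Accumulated through year 5 = $162,754 − $67,708 = $95,046.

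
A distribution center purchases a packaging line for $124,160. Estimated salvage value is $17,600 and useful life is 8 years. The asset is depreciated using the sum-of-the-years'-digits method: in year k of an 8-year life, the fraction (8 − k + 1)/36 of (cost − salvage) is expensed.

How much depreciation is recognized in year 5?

$11,840

Depreciable base = $124,160 − $17,600 = $106,560.
Sum of the years' digits = 8+7+6+5+4+3+2+1 = 36.
Year 1: $106,560 × 8/36 = $23,680. Book value $100,480.
Year 2: $106,560 × 7/36 = $20,720. Book value $79,760.
Year 3: $106,560 × 6/36 = $17,760. Book value $62,000.
Year 4: $106,560 × 5/36 = $14,800. Book value $47,200.
Year 5: $106,560 × 4/36 = $11,840. Book value $35,360.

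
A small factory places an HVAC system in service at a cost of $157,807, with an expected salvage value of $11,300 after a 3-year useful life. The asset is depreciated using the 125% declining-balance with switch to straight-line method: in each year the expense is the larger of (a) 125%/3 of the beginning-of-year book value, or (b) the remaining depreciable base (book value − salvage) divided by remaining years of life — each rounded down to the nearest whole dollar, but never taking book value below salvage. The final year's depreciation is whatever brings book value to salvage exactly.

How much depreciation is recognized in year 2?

$40,377

Depreciable base = $157,807 − $11,300 = $146,507.
Year 1: DB = ⌊$157,807 × 125%/3⌋ = $65,752; SL = ⌊$146,507/3⌋ = $48,835 → take DB $65,752. Book value $92,055.
Year 2: DB = ⌊$92,055 × 125%/3⌋ = $38,356; SL = ⌊$80,755/2⌋ = $40,377 → take SL $40,377. Book value $51,678.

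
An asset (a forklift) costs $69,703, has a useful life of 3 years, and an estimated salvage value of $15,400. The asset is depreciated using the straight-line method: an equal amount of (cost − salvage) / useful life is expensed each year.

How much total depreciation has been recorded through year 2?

Depreciable base = $69,703 − $15,400 = $54,303.
Annual expense = $54,303 / 3 = $18,101.
End of year 1: book value $51,602.
End of year 2: book value $33,501.
Accumulated through year 2 = $69,703 − $33,501 = $36,202.

$36,202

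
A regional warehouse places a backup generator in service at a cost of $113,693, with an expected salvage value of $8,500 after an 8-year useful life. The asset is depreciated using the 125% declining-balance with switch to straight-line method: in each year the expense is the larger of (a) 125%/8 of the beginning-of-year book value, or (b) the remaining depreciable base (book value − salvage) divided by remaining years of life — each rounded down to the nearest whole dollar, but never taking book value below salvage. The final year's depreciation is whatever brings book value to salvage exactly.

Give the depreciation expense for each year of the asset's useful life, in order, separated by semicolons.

$17,764; $14,988; $12,647; $11,958; $11,959; $11,959; $11,959; $11,959

Depreciable base = $113,693 − $8,500 = $105,193.
Year 1: DB = ⌊$113,693 × 125%/8⌋ = $17,764; SL = ⌊$105,193/8⌋ = $13,149 → take DB $17,764. Book value $95,929.
Year 2: DB = ⌊$95,929 × 125%/8⌋ = $14,988; SL = ⌊$87,429/7⌋ = $12,489 → take DB $14,988. Book value $80,941.
Year 3: DB = ⌊$80,941 × 125%/8⌋ = $12,647; SL = ⌊$72,441/6⌋ = $12,073 → take DB $12,647. Book value $68,294.
Year 4: DB = ⌊$68,294 × 125%/8⌋ = $10,670; SL = ⌊$59,794/5⌋ = $11,958 → take SL $11,958. Book value $56,336.
Year 5: DB = ⌊$56,336 × 125%/8⌋ = $8,802; SL = ⌊$47,836/4⌋ = $11,959 → take SL $11,959. Book value $44,377.
Year 6: DB = ⌊$44,377 × 125%/8⌋ = $6,933; SL = ⌊$35,877/3⌋ = $11,959 → take SL $11,959. Book value $32,418.
Year 7: DB = ⌊$32,418 × 125%/8⌋ = $5,065; SL = ⌊$23,918/2⌋ = $11,959 → take SL $11,959. Book value $20,459.
Year 8 (final): $20,459 − $8,500 = $11,959. Book value $8,500.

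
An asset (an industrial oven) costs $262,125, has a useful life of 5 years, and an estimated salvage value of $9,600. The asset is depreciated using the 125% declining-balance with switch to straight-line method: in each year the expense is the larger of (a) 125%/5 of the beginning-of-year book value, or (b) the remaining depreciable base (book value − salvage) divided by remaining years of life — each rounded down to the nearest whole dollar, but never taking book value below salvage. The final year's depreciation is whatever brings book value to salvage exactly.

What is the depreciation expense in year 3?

$45,948

Depreciable base = $262,125 − $9,600 = $252,525.
Year 1: DB = ⌊$262,125 × 125%/5⌋ = $65,531; SL = ⌊$252,525/5⌋ = $50,505 → take DB $65,531. Book value $196,594.
Year 2: DB = ⌊$196,594 × 125%/5⌋ = $49,148; SL = ⌊$186,994/4⌋ = $46,748 → take DB $49,148. Book value $147,446.
Year 3: DB = ⌊$147,446 × 125%/5⌋ = $36,861; SL = ⌊$137,846/3⌋ = $45,948 → take SL $45,948. Book value $101,498.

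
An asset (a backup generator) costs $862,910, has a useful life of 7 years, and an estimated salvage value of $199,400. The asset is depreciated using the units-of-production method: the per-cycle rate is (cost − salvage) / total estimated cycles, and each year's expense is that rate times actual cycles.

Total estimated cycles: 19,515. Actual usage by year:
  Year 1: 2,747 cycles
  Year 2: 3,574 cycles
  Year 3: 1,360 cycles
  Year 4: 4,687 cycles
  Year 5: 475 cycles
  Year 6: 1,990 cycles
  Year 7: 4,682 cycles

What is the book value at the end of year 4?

$442,398

Depreciable base = $862,910 − $199,400 = $663,510.
Rate = $663,510 / 19,515 cycles = $34 per cycle.
Year 1: 2,747 × $34 = $93,398. Book value $769,512.
Year 2: 3,574 × $34 = $121,516. Book value $647,996.
Year 3: 1,360 × $34 = $46,240. Book value $601,756.
Year 4: 4,687 × $34 = $159,358. Book value $442,398.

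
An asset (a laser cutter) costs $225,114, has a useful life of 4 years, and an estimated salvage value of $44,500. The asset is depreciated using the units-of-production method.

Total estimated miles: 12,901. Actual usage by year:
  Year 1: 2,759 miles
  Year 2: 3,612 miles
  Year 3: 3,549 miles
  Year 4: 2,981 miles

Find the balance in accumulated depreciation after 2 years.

$89,194

Depreciable base = $225,114 − $44,500 = $180,614.
Rate = $180,614 / 12,901 miles = $14 per mile.
Year 1: 2,759 × $14 = $38,626. Book value $186,488.
Year 2: 3,612 × $14 = $50,568. Book value $135,920.
Accumulated through year 2 = $225,114 − $135,920 = $89,194.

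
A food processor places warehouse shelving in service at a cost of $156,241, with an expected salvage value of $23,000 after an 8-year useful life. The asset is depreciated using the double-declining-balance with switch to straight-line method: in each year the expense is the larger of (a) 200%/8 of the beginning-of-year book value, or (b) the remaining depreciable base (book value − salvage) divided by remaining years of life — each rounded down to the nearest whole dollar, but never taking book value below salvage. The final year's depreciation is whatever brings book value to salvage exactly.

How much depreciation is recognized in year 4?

Depreciable base = $156,241 − $23,000 = $133,241.
Year 1: DB = ⌊$156,241 × 200%/8⌋ = $39,060; SL = ⌊$133,241/8⌋ = $16,655 → take DB $39,060. Book value $117,181.
Year 2: DB = ⌊$117,181 × 200%/8⌋ = $29,295; SL = ⌊$94,181/7⌋ = $13,454 → take DB $29,295. Book value $87,886.
Year 3: DB = ⌊$87,886 × 200%/8⌋ = $21,971; SL = ⌊$64,886/6⌋ = $10,814 → take DB $21,971. Book value $65,915.
Year 4: DB = ⌊$65,915 × 200%/8⌋ = $16,478; SL = ⌊$42,915/5⌋ = $8,583 → take DB $16,478. Book value $49,437.

$16,478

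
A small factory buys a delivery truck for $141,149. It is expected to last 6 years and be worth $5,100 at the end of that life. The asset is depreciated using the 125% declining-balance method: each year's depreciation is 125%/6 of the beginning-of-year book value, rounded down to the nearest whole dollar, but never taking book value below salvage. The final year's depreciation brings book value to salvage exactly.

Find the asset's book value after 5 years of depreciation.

$43,894

Depreciable base = $141,149 − $5,100 = $136,049.
Year 1: ⌊$141,149 × 125%/6⌋ = $29,406. Book value $111,743.
Year 2: ⌊$111,743 × 125%/6⌋ = $23,279. Book value $88,464.
Year 3: ⌊$88,464 × 125%/6⌋ = $18,430. Book value $70,034.
Year 4: ⌊$70,034 × 125%/6⌋ = $14,590. Book value $55,444.
Year 5: ⌊$55,444 × 125%/6⌋ = $11,550. Book value $43,894.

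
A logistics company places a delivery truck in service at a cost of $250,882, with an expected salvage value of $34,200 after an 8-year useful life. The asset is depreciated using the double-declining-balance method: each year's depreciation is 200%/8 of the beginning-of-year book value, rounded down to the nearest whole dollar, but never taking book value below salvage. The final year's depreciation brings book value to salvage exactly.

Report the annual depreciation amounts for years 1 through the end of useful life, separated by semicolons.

$62,720; $47,040; $35,280; $26,460; $19,845; $14,884; $10,453; $0

Depreciable base = $250,882 − $34,200 = $216,682.
Year 1: ⌊$250,882 × 200%/8⌋ = $62,720. Book value $188,162.
Year 2: ⌊$188,162 × 200%/8⌋ = $47,040. Book value $141,122.
Year 3: ⌊$141,122 × 200%/8⌋ = $35,280. Book value $105,842.
Year 4: ⌊$105,842 × 200%/8⌋ = $26,460. Book value $79,382.
Year 5: ⌊$79,382 × 200%/8⌋ = $19,845. Book value $59,537.
Year 6: ⌊$59,537 × 200%/8⌋ = $14,884. Book value $44,653.
Year 7: ⌊$44,653 × 200%/8⌋ = $11,163, capped at $10,453. Book value $34,200.
Year 8 (final): $34,200 − $34,200 = $0. Book value $34,200.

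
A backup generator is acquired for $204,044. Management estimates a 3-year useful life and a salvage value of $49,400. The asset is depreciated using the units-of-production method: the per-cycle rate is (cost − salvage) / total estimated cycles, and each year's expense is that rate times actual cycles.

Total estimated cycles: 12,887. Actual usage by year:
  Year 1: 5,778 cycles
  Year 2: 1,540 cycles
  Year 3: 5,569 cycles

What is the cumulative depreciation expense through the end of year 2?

$87,816

Depreciable base = $204,044 − $49,400 = $154,644.
Rate = $154,644 / 12,887 cycles = $12 per cycle.
Year 1: 5,778 × $12 = $69,336. Book value $134,708.
Year 2: 1,540 × $12 = $18,480. Book value $116,228.
Accumulated through year 2 = $204,044 − $116,228 = $87,816.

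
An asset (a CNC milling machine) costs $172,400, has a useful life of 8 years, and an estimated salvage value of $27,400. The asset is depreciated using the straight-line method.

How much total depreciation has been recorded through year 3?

$54,375

Depreciable base = $172,400 − $27,400 = $145,000.
Annual expense = $145,000 / 8 = $18,125.
End of year 1: book value $154,275.
End of year 2: book value $136,150.
End of year 3: book value $118,025.
Accumulated through year 3 = $172,400 − $118,025 = $54,375.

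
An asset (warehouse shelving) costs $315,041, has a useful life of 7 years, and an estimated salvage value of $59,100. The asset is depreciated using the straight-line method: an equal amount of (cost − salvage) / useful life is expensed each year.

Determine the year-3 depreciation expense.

$36,563

Depreciable base = $315,041 − $59,100 = $255,941.
Annual expense = $255,941 / 7 = $36,563.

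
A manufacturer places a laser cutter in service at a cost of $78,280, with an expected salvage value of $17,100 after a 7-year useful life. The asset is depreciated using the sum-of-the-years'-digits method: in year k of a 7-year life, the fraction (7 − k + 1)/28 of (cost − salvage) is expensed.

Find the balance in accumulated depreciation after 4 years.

Depreciable base = $78,280 − $17,100 = $61,180.
Sum of the years' digits = 7+6+5+4+3+2+1 = 28.
Year 1: $61,180 × 7/28 = $15,295. Book value $62,985.
Year 2: $61,180 × 6/28 = $13,110. Book value $49,875.
Year 3: $61,180 × 5/28 = $10,925. Book value $38,950.
Year 4: $61,180 × 4/28 = $8,740. Book value $30,210.
Accumulated through year 4 = $78,280 − $30,210 = $48,070.

$48,070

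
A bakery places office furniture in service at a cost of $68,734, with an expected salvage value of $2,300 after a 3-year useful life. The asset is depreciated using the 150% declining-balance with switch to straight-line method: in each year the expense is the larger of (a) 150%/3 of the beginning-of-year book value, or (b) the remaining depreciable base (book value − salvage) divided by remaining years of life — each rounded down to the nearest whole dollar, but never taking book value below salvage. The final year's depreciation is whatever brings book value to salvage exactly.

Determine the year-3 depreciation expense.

$14,884

Depreciable base = $68,734 − $2,300 = $66,434.
Year 1: DB = ⌊$68,734 × 150%/3⌋ = $34,367; SL = ⌊$66,434/3⌋ = $22,144 → take DB $34,367. Book value $34,367.
Year 2: DB = ⌊$34,367 × 150%/3⌋ = $17,183; SL = ⌊$32,067/2⌋ = $16,033 → take DB $17,183. Book value $17,184.
Year 3 (final): $17,184 − $2,300 = $14,884. Book value $2,300.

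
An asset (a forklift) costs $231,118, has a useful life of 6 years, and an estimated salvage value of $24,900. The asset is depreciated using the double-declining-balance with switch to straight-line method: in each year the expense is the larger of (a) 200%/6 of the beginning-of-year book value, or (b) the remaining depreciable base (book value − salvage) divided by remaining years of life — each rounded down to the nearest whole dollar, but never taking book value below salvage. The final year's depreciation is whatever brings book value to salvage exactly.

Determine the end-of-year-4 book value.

Depreciable base = $231,118 − $24,900 = $206,218.
Year 1: DB = ⌊$231,118 × 200%/6⌋ = $77,039; SL = ⌊$206,218/6⌋ = $34,369 → take DB $77,039. Book value $154,079.
Year 2: DB = ⌊$154,079 × 200%/6⌋ = $51,359; SL = ⌊$129,179/5⌋ = $25,835 → take DB $51,359. Book value $102,720.
Year 3: DB = ⌊$102,720 × 200%/6⌋ = $34,240; SL = ⌊$77,820/4⌋ = $19,455 → take DB $34,240. Book value $68,480.
Year 4: DB = ⌊$68,480 × 200%/6⌋ = $22,826; SL = ⌊$43,580/3⌋ = $14,526 → take DB $22,826. Book value $45,654.

$45,654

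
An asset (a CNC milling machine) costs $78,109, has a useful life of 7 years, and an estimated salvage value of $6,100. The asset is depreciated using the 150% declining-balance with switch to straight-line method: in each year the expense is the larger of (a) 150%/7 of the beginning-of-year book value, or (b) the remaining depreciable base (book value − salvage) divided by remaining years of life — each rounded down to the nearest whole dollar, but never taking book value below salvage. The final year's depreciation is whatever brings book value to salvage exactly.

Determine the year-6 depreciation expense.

Depreciable base = $78,109 − $6,100 = $72,009.
Year 1: DB = ⌊$78,109 × 150%/7⌋ = $16,737; SL = ⌊$72,009/7⌋ = $10,287 → take DB $16,737. Book value $61,372.
Year 2: DB = ⌊$61,372 × 150%/7⌋ = $13,151; SL = ⌊$55,272/6⌋ = $9,212 → take DB $13,151. Book value $48,221.
Year 3: DB = ⌊$48,221 × 150%/7⌋ = $10,333; SL = ⌊$42,121/5⌋ = $8,424 → take DB $10,333. Book value $37,888.
Year 4: DB = ⌊$37,888 × 150%/7⌋ = $8,118; SL = ⌊$31,788/4⌋ = $7,947 → take DB $8,118. Book value $29,770.
Year 5: DB = ⌊$29,770 × 150%/7⌋ = $6,379; SL = ⌊$23,670/3⌋ = $7,890 → take SL $7,890. Book value $21,880.
Year 6: DB = ⌊$21,880 × 150%/7⌋ = $4,688; SL = ⌊$15,780/2⌋ = $7,890 → take SL $7,890. Book value $13,990.

$7,890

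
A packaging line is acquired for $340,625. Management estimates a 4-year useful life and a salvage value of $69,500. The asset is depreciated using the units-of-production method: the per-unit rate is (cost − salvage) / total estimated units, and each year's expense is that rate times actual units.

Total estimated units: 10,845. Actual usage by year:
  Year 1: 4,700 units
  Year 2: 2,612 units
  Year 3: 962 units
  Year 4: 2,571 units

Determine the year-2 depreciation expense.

Depreciable base = $340,625 − $69,500 = $271,125.
Rate = $271,125 / 10,845 units = $25 per unit.
Year 1: 4,700 × $25 = $117,500. Book value $223,125.
Year 2: 2,612 × $25 = $65,300. Book value $157,825.

$65,300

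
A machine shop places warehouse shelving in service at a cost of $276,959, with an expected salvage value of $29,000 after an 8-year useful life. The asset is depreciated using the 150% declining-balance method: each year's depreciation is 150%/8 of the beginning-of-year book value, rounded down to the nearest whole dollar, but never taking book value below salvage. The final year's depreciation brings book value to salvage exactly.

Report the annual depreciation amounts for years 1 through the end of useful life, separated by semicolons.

Depreciable base = $276,959 − $29,000 = $247,959.
Year 1: ⌊$276,959 × 150%/8⌋ = $51,929. Book value $225,030.
Year 2: ⌊$225,030 × 150%/8⌋ = $42,193. Book value $182,837.
Year 3: ⌊$182,837 × 150%/8⌋ = $34,281. Book value $148,556.
Year 4: ⌊$148,556 × 150%/8⌋ = $27,854. Book value $120,702.
Year 5: ⌊$120,702 × 150%/8⌋ = $22,631. Book value $98,071.
Year 6: ⌊$98,071 × 150%/8⌋ = $18,388. Book value $79,683.
Year 7: ⌊$79,683 × 150%/8⌋ = $14,940. Book value $64,743.
Year 8 (final): $64,743 − $29,000 = $35,743. Book value $29,000.

$51,929; $42,193; $34,281; $27,854; $22,631; $18,388; $14,940; $35,743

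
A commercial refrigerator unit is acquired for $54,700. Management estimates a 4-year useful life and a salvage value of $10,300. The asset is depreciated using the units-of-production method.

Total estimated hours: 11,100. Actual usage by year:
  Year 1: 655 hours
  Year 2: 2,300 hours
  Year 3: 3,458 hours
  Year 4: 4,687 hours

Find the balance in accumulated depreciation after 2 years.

$11,820

Depreciable base = $54,700 − $10,300 = $44,400.
Rate = $44,400 / 11,100 hours = $4 per hour.
Year 1: 655 × $4 = $2,620. Book value $52,080.
Year 2: 2,300 × $4 = $9,200. Book value $42,880.
Accumulated through year 2 = $54,700 − $42,880 = $11,820.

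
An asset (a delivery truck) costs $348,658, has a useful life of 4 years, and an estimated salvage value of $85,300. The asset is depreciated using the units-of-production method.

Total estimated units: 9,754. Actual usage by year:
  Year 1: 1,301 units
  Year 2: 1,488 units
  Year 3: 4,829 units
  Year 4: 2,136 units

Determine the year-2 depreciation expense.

Depreciable base = $348,658 − $85,300 = $263,358.
Rate = $263,358 / 9,754 units = $27 per unit.
Year 1: 1,301 × $27 = $35,127. Book value $313,531.
Year 2: 1,488 × $27 = $40,176. Book value $273,355.

$40,176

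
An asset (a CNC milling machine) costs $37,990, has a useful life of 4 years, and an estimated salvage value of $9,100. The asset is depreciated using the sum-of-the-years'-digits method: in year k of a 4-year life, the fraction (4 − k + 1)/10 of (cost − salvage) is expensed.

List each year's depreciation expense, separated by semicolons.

$11,556; $8,667; $5,778; $2,889

Depreciable base = $37,990 − $9,100 = $28,890.
Sum of the years' digits = 4+3+2+1 = 10.
Year 1: $28,890 × 4/10 = $11,556. Book value $26,434.
Year 2: $28,890 × 3/10 = $8,667. Book value $17,767.
Year 3: $28,890 × 2/10 = $5,778. Book value $11,989.
Year 4: $28,890 × 1/10 = $2,889. Book value $9,100.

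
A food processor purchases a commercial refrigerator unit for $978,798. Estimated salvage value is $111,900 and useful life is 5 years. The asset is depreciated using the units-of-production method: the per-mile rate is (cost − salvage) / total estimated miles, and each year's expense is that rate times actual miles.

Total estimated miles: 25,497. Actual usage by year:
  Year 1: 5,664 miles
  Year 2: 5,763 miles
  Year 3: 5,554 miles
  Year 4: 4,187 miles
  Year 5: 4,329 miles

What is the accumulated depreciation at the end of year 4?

$719,712

Depreciable base = $978,798 − $111,900 = $866,898.
Rate = $866,898 / 25,497 miles = $34 per mile.
Year 1: 5,664 × $34 = $192,576. Book value $786,222.
Year 2: 5,763 × $34 = $195,942. Book value $590,280.
Year 3: 5,554 × $34 = $188,836. Book value $401,444.
Year 4: 4,187 × $34 = $142,358. Book value $259,086.
Accumulated through year 4 = $978,798 − $259,086 = $719,712.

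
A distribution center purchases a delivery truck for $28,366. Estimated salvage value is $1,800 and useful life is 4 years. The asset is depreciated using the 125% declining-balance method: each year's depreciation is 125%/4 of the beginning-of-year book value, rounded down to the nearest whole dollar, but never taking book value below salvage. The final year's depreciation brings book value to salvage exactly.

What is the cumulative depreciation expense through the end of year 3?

Depreciable base = $28,366 − $1,800 = $26,566.
Year 1: ⌊$28,366 × 125%/4⌋ = $8,864. Book value $19,502.
Year 2: ⌊$19,502 × 125%/4⌋ = $6,094. Book value $13,408.
Year 3: ⌊$13,408 × 125%/4⌋ = $4,190. Book value $9,218.
Accumulated through year 3 = $28,366 − $9,218 = $19,148.

$19,148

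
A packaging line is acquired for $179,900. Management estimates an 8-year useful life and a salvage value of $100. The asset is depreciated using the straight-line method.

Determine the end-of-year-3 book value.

$112,475

Depreciable base = $179,900 − $100 = $179,800.
Annual expense = $179,800 / 8 = $22,475.
End of year 1: book value $157,425.
End of year 2: book value $134,950.
End of year 3: book value $112,475.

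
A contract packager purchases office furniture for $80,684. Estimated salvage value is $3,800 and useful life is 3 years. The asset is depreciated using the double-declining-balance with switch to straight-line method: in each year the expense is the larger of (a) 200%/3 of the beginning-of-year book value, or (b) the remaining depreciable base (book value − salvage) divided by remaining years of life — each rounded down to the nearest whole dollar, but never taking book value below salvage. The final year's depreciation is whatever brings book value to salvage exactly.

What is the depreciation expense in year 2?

$17,930

Depreciable base = $80,684 − $3,800 = $76,884.
Year 1: DB = ⌊$80,684 × 200%/3⌋ = $53,789; SL = ⌊$76,884/3⌋ = $25,628 → take DB $53,789. Book value $26,895.
Year 2: DB = ⌊$26,895 × 200%/3⌋ = $17,930; SL = ⌊$23,095/2⌋ = $11,547 → take DB $17,930. Book value $8,965.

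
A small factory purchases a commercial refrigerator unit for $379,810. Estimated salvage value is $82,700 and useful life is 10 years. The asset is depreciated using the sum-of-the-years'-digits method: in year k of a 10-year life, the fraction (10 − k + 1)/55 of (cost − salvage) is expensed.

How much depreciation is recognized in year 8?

Depreciable base = $379,810 − $82,700 = $297,110.
Sum of the years' digits = 10+9+8+7+6+5+4+3+2+1 = 55.
Year 1: $297,110 × 10/55 = $54,020. Book value $325,790.
Year 2: $297,110 × 9/55 = $48,618. Book value $277,172.
Year 3: $297,110 × 8/55 = $43,216. Book value $233,956.
Year 4: $297,110 × 7/55 = $37,814. Book value $196,142.
Year 5: $297,110 × 6/55 = $32,412. Book value $163,730.
Year 6: $297,110 × 5/55 = $27,010. Book value $136,720.
Year 7: $297,110 × 4/55 = $21,608. Book value $115,112.
Year 8: $297,110 × 3/55 = $16,206. Book value $98,906.

$16,206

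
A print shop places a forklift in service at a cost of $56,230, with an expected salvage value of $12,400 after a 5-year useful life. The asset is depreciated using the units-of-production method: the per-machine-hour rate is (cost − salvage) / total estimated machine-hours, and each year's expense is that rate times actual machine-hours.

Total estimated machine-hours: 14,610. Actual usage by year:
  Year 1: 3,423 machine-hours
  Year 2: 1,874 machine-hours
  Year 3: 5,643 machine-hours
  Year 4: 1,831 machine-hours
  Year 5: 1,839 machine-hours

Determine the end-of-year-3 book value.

$23,410

Depreciable base = $56,230 − $12,400 = $43,830.
Rate = $43,830 / 14,610 machine-hours = $3 per machine-hour.
Year 1: 3,423 × $3 = $10,269. Book value $45,961.
Year 2: 1,874 × $3 = $5,622. Book value $40,339.
Year 3: 5,643 × $3 = $16,929. Book value $23,410.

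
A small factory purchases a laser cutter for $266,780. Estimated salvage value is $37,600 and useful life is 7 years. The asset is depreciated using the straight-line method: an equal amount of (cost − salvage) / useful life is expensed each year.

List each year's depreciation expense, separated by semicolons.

$32,740; $32,740; $32,740; $32,740; $32,740; $32,740; $32,740

Depreciable base = $266,780 − $37,600 = $229,180.
Annual expense = $229,180 / 7 = $32,740.
End of year 1: book value $234,040.
End of year 2: book value $201,300.
End of year 3: book value $168,560.
End of year 4: book value $135,820.
End of year 5: book value $103,080.
End of year 6: book value $70,340.
End of year 7: book value $37,600.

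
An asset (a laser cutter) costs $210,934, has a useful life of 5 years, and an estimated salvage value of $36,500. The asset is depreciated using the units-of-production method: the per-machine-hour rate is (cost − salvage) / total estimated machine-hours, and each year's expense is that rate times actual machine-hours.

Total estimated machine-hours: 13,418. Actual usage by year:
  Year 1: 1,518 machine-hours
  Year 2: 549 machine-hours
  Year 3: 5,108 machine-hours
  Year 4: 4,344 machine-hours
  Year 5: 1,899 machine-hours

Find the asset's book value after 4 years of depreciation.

Depreciable base = $210,934 − $36,500 = $174,434.
Rate = $174,434 / 13,418 machine-hours = $13 per machine-hour.
Year 1: 1,518 × $13 = $19,734. Book value $191,200.
Year 2: 549 × $13 = $7,137. Book value $184,063.
Year 3: 5,108 × $13 = $66,404. Book value $117,659.
Year 4: 4,344 × $13 = $56,472. Book value $61,187.

$61,187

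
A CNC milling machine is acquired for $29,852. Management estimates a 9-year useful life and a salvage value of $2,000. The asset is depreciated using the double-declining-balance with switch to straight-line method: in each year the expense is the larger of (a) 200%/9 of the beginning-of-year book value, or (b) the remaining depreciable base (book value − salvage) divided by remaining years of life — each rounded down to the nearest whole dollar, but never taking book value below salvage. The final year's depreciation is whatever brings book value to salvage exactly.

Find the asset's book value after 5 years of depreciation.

Depreciable base = $29,852 − $2,000 = $27,852.
Year 1: DB = ⌊$29,852 × 200%/9⌋ = $6,633; SL = ⌊$27,852/9⌋ = $3,094 → take DB $6,633. Book value $23,219.
Year 2: DB = ⌊$23,219 × 200%/9⌋ = $5,159; SL = ⌊$21,219/8⌋ = $2,652 → take DB $5,159. Book value $18,060.
Year 3: DB = ⌊$18,060 × 200%/9⌋ = $4,013; SL = ⌊$16,060/7⌋ = $2,294 → take DB $4,013. Book value $14,047.
Year 4: DB = ⌊$14,047 × 200%/9⌋ = $3,121; SL = ⌊$12,047/6⌋ = $2,007 → take DB $3,121. Book value $10,926.
Year 5: DB = ⌊$10,926 × 200%/9⌋ = $2,428; SL = ⌊$8,926/5⌋ = $1,785 → take DB $2,428. Book value $8,498.

$8,498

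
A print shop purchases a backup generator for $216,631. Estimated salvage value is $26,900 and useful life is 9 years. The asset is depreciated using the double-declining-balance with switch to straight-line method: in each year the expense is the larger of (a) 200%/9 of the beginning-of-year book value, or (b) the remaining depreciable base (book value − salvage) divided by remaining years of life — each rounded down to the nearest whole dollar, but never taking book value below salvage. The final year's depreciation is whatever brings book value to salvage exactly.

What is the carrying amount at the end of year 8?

Depreciable base = $216,631 − $26,900 = $189,731.
Year 1: DB = ⌊$216,631 × 200%/9⌋ = $48,140; SL = ⌊$189,731/9⌋ = $21,081 → take DB $48,140. Book value $168,491.
Year 2: DB = ⌊$168,491 × 200%/9⌋ = $37,442; SL = ⌊$141,591/8⌋ = $17,698 → take DB $37,442. Book value $131,049.
Year 3: DB = ⌊$131,049 × 200%/9⌋ = $29,122; SL = ⌊$104,149/7⌋ = $14,878 → take DB $29,122. Book value $101,927.
Year 4: DB = ⌊$101,927 × 200%/9⌋ = $22,650; SL = ⌊$75,027/6⌋ = $12,504 → take DB $22,650. Book value $79,277.
Year 5: DB = ⌊$79,277 × 200%/9⌋ = $17,617; SL = ⌊$52,377/5⌋ = $10,475 → take DB $17,617. Book value $61,660.
Year 6: DB = ⌊$61,660 × 200%/9⌋ = $13,702; SL = ⌊$34,760/4⌋ = $8,690 → take DB $13,702. Book value $47,958.
Year 7: DB = ⌊$47,958 × 200%/9⌋ = $10,657; SL = ⌊$21,058/3⌋ = $7,019 → take DB $10,657. Book value $37,301.
Year 8: DB = ⌊$37,301 × 200%/9⌋ = $8,289; SL = ⌊$10,401/2⌋ = $5,200 → take DB $8,289. Book value $29,012.

$29,012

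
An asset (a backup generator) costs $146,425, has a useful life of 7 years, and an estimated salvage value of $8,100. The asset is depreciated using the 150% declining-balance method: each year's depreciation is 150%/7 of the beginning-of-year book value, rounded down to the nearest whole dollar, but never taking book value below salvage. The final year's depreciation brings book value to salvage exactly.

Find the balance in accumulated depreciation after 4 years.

$90,618

Depreciable base = $146,425 − $8,100 = $138,325.
Year 1: ⌊$146,425 × 150%/7⌋ = $31,376. Book value $115,049.
Year 2: ⌊$115,049 × 150%/7⌋ = $24,653. Book value $90,396.
Year 3: ⌊$90,396 × 150%/7⌋ = $19,370. Book value $71,026.
Year 4: ⌊$71,026 × 150%/7⌋ = $15,219. Book value $55,807.
Accumulated through year 4 = $146,425 − $55,807 = $90,618.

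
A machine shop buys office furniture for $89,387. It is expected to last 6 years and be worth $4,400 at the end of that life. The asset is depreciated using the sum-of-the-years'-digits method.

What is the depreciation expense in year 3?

Depreciable base = $89,387 − $4,400 = $84,987.
Sum of the years' digits = 6+5+4+3+2+1 = 21.
Year 1: $84,987 × 6/21 = $24,282. Book value $65,105.
Year 2: $84,987 × 5/21 = $20,235. Book value $44,870.
Year 3: $84,987 × 4/21 = $16,188. Book value $28,682.

$16,188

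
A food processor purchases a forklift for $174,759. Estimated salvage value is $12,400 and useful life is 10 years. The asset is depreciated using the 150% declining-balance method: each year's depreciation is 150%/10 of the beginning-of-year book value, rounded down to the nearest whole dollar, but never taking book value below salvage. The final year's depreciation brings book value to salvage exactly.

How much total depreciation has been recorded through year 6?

Depreciable base = $174,759 − $12,400 = $162,359.
Year 1: ⌊$174,759 × 150%/10⌋ = $26,213. Book value $148,546.
Year 2: ⌊$148,546 × 150%/10⌋ = $22,281. Book value $126,265.
Year 3: ⌊$126,265 × 150%/10⌋ = $18,939. Book value $107,326.
Year 4: ⌊$107,326 × 150%/10⌋ = $16,098. Book value $91,228.
Year 5: ⌊$91,228 × 150%/10⌋ = $13,684. Book value $77,544.
Year 6: ⌊$77,544 × 150%/10⌋ = $11,631. Book value $65,913.
Accumulated through year 6 = $174,759 − $65,913 = $108,846.

$108,846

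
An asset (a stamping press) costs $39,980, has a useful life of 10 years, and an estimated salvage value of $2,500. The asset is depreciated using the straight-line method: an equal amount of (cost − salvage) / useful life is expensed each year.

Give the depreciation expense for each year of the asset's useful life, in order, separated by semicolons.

$3,748; $3,748; $3,748; $3,748; $3,748; $3,748; $3,748; $3,748; $3,748; $3,748

Depreciable base = $39,980 − $2,500 = $37,480.
Annual expense = $37,480 / 10 = $3,748.
End of year 1: book value $36,232.
End of year 2: book value $32,484.
End of year 3: book value $28,736.
End of year 4: book value $24,988.
End of year 5: book value $21,240.
End of year 6: book value $17,492.
End of year 7: book value $13,744.
End of year 8: book value $9,996.
End of year 9: book value $6,248.
End of year 10: book value $2,500.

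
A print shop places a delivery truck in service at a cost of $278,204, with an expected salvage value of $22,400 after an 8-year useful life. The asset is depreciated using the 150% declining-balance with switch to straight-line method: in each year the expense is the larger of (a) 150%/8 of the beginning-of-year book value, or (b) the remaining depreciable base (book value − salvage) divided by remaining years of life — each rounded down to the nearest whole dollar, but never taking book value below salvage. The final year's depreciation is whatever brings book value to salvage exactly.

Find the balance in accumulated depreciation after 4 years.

Depreciable base = $278,204 − $22,400 = $255,804.
Year 1: DB = ⌊$278,204 × 150%/8⌋ = $52,163; SL = ⌊$255,804/8⌋ = $31,975 → take DB $52,163. Book value $226,041.
Year 2: DB = ⌊$226,041 × 150%/8⌋ = $42,382; SL = ⌊$203,641/7⌋ = $29,091 → take DB $42,382. Book value $183,659.
Year 3: DB = ⌊$183,659 × 150%/8⌋ = $34,436; SL = ⌊$161,259/6⌋ = $26,876 → take DB $34,436. Book value $149,223.
Year 4: DB = ⌊$149,223 × 150%/8⌋ = $27,979; SL = ⌊$126,823/5⌋ = $25,364 → take DB $27,979. Book value $121,244.
Accumulated through year 4 = $278,204 − $121,244 = $156,960.

$156,960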